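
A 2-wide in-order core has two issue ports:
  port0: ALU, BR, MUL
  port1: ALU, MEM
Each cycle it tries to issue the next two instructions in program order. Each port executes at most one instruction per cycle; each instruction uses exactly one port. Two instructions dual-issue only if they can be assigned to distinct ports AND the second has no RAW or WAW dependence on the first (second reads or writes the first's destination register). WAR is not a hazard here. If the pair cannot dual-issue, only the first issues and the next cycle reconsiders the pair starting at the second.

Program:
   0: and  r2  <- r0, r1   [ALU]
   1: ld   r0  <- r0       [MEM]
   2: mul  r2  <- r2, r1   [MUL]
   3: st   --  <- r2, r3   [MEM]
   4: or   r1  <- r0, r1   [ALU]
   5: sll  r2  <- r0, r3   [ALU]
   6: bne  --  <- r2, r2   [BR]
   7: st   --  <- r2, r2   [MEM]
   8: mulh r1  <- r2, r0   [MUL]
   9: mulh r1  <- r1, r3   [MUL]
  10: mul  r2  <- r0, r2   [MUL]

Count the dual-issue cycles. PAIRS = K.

PAIRS = 3

#0 head=0: and.ALU/ld.MEM i0,i1 2-wide
#1 head=2: mul.MUL i2 RAW r2
#2 head=3: st.MEM/or.ALU i3,i4 2-wide
#3 head=5: sll.ALU i5 RAW r2
#4 head=6: bne.BR/st.MEM i6,i7 2-wide
#5 head=8: mulh.MUL i8 no-port MUL/MUL
#6 head=9: mulh.MUL i9 no-port MUL/MUL
#7 head=10: mul.MUL i10 tail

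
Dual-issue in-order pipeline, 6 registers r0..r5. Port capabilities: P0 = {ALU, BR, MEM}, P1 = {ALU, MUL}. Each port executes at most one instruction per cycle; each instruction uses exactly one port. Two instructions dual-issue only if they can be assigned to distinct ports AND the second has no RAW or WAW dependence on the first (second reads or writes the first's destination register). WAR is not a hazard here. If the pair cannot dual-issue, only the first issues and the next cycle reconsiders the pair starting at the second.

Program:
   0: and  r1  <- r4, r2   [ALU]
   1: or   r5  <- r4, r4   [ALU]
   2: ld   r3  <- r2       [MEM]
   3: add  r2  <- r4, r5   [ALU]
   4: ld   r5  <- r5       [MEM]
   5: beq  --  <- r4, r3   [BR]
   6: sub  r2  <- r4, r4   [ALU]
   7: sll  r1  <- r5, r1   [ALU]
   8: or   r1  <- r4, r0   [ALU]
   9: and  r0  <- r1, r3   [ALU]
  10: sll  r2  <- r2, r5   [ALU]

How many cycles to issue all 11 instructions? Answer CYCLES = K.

CYCLES = 7

#0 head=0: and/or i0/i1 2-wide
#1 head=2: ld/add i2/i3 2-wide
#2 head=4: ld i4 no-port MEM/BR
#3 head=5: beq/sub i5/i6 2-wide
#4 head=7: sll i7 WAW r1
#5 head=8: or i8 RAW r1
#6 head=9: and/sll i9/i10 2-wide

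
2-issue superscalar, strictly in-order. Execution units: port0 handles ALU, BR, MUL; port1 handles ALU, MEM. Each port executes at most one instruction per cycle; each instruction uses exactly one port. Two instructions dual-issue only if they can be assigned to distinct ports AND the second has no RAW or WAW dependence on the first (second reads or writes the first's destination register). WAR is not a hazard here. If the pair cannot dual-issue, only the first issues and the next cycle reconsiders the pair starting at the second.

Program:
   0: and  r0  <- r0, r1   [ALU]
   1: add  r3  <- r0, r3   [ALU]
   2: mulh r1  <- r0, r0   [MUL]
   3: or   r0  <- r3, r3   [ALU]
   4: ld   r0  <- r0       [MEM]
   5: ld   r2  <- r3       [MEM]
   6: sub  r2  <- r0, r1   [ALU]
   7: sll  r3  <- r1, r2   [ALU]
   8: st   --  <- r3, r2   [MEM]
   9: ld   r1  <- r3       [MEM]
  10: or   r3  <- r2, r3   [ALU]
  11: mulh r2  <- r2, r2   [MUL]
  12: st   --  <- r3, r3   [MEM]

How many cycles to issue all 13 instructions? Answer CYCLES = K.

  cy0 -> i0 (and.ALU) RAW r0
  cy1 -> i1,i2 (add.ALU/mulh.MUL) pair
  cy2 -> i3 (or.ALU) RAW+WAW r0
  cy3 -> i4 (ld.MEM) no-port MEM/MEM
  cy4 -> i5 (ld.MEM) WAW r2
  cy5 -> i6 (sub.ALU) RAW r2
  cy6 -> i7 (sll.ALU) RAW r3
  cy7 -> i8 (st.MEM) no-port MEM/MEM
  cy8 -> i9,i10 (ld.MEM/or.ALU) pair
  cy9 -> i11,i12 (mulh.MUL/st.MEM) pair

CYCLES = 10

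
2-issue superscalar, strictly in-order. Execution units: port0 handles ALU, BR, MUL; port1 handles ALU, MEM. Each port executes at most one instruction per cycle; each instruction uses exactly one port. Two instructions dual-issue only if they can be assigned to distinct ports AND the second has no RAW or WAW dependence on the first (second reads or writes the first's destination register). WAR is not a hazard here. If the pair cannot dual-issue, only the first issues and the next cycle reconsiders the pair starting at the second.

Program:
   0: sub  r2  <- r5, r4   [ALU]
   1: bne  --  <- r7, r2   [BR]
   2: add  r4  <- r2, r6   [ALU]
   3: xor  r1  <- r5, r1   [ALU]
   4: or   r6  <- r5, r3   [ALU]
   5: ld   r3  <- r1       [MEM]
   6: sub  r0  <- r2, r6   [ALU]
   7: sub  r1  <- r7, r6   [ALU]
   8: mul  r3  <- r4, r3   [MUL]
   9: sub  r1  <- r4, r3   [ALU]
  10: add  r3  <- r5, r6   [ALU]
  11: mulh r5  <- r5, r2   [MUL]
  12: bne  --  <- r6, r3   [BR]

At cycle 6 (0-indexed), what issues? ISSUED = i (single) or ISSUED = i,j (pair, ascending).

ISSUED = 11

[0] i0  sub.ALU  -- RAW r2
[1] i1&i2  bne.BR/add.ALU  -- 2-wide
[2] i3&i4  xor.ALU/or.ALU  -- 2-wide
[3] i5&i6  ld.MEM/sub.ALU  -- 2-wide
[4] i7&i8  sub.ALU/mul.MUL  -- 2-wide
[5] i9&i10  sub.ALU/add.ALU  -- 2-wide
[6] i11  mulh.MUL  -- no-port MUL/BR
[7] i12  bne.BR  -- tail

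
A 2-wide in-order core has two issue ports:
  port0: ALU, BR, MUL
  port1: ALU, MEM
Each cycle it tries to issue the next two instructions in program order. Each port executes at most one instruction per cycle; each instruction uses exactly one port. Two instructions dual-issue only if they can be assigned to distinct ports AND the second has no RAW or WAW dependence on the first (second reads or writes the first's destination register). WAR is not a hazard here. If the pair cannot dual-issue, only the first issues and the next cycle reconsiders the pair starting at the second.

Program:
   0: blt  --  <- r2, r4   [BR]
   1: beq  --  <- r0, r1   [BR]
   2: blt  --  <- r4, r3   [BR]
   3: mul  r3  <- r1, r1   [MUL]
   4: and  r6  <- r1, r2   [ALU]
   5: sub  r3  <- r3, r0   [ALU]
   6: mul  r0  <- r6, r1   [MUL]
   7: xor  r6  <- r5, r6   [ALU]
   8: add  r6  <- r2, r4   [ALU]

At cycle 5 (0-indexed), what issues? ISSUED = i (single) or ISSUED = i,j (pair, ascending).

ISSUED = 7

  cy0 -> i0 (blt.BR) no-port BR/BR
  cy1 -> i1 (beq.BR) no-port BR/BR
  cy2 -> i2 (blt.BR) no-port BR/MUL
  cy3 -> i3+i4 (mul.MUL and.ALU) dual
  cy4 -> i5+i6 (sub.ALU mul.MUL) dual
  cy5 -> i7 (xor.ALU) WAW r6
  cy6 -> i8 (add.ALU) tail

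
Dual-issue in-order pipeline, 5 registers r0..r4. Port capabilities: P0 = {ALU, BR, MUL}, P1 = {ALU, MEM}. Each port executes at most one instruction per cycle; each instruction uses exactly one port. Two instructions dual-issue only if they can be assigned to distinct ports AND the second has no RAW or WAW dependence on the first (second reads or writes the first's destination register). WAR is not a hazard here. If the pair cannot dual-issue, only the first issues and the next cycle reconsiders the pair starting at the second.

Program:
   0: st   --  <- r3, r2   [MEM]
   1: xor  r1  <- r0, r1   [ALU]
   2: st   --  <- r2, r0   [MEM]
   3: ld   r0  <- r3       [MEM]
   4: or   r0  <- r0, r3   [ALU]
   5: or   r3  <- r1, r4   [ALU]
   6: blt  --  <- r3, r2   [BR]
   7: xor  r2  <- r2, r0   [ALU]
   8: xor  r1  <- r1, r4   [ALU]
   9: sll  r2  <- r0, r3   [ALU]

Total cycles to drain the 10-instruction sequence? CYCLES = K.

  cy0 -> i0/i1 (st.MEM xor.ALU) dual
  cy1 -> i2 (st.MEM) no-port MEM/MEM
  cy2 -> i3 (ld.MEM) RAW+WAW r0
  cy3 -> i4/i5 (or.ALU or.ALU) dual
  cy4 -> i6/i7 (blt.BR xor.ALU) dual
  cy5 -> i8/i9 (xor.ALU sll.ALU) dual

CYCLES = 6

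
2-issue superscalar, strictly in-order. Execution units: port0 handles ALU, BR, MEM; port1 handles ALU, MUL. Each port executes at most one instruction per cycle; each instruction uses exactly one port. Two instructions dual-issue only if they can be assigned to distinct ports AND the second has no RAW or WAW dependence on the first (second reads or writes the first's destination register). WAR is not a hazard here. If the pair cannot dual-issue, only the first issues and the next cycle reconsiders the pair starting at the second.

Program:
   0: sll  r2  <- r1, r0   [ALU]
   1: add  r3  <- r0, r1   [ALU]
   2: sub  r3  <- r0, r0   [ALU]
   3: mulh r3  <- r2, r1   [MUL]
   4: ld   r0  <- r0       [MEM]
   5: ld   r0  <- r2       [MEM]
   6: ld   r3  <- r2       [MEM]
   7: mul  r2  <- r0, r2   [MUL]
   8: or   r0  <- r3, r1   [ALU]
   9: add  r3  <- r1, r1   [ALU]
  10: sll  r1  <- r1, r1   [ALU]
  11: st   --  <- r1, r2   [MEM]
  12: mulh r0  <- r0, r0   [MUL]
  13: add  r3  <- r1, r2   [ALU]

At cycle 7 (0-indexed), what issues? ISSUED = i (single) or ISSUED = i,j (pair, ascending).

ISSUED = 11,12

0. sll;add @i0&i1  | pair
1. sub @i2  | WAW r3
2. mulh;ld @i3&i4  | pair
3. ld @i5  | no-port MEM/MEM
4. ld;mul @i6&i7  | pair
5. or;add @i8&i9  | pair
6. sll @i10  | RAW r1
7. st;mulh @i11&i12  | pair
8. add @i13  | tail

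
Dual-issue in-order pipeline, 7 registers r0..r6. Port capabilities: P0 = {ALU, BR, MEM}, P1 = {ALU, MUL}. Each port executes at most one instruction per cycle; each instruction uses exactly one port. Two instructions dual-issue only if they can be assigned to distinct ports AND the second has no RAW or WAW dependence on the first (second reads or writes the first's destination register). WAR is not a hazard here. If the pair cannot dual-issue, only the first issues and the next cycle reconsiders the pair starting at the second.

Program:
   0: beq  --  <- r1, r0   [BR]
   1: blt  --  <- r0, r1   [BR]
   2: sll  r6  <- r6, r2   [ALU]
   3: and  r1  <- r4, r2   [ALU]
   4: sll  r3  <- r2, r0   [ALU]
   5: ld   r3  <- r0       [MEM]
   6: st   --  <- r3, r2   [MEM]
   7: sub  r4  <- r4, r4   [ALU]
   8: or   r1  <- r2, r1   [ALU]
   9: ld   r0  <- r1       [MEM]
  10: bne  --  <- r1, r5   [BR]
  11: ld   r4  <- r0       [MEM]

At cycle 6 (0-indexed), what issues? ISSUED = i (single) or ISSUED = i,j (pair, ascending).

ISSUED = 9

#0 head=0: beq i0 no-port BR/BR
#1 head=1: blt sll i1,i2 2-wide
#2 head=3: and sll i3,i4 2-wide
#3 head=5: ld i5 no-port MEM/MEM
#4 head=6: st sub i6,i7 2-wide
#5 head=8: or i8 RAW r1
#6 head=9: ld i9 no-port MEM/BR
#7 head=10: bne i10 no-port BR/MEM
#8 head=11: ld i11 tail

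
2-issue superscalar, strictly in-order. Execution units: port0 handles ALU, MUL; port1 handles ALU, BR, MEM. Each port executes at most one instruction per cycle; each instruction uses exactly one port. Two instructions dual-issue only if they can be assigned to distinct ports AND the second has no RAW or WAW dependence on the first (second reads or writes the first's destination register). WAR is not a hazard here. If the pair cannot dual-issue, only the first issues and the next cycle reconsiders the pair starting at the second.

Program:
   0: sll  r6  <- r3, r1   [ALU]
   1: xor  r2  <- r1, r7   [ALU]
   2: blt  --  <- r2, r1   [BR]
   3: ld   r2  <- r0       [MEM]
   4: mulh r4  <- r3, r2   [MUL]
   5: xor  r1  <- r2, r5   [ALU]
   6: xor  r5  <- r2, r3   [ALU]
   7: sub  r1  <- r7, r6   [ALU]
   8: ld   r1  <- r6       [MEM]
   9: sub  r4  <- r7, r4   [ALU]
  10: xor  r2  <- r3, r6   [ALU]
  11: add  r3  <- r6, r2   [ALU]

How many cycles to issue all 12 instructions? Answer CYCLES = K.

CYCLES = 8

  cy0 -> i0,i1 (sll.ALU;xor.ALU) pair
  cy1 -> i2 (blt.BR) no-port BR/MEM
  cy2 -> i3 (ld.MEM) RAW r2
  cy3 -> i4,i5 (mulh.MUL;xor.ALU) pair
  cy4 -> i6,i7 (xor.ALU;sub.ALU) pair
  cy5 -> i8,i9 (ld.MEM;sub.ALU) pair
  cy6 -> i10 (xor.ALU) RAW r2
  cy7 -> i11 (add.ALU) tail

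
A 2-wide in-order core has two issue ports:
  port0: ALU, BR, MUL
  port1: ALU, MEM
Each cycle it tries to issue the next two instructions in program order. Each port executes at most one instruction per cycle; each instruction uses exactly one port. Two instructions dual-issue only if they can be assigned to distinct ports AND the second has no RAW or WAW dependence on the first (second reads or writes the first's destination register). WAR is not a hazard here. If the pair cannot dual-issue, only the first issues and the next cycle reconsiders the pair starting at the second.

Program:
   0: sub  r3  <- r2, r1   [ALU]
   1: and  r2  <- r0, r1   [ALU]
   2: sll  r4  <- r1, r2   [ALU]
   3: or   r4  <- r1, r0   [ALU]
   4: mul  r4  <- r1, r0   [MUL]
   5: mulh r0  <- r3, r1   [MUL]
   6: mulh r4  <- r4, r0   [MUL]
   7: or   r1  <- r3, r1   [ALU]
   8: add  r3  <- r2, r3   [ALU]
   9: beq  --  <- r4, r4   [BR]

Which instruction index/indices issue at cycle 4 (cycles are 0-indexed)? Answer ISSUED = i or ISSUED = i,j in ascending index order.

c0: i0/i1 sub;and  dual
c1: i2 sll  WAW r4
c2: i3 or  WAW r4
c3: i4 mul  no-port MUL/MUL
c4: i5 mulh  no-port MUL/MUL
c5: i6/i7 mulh;or  dual
c6: i8/i9 add;beq  dual

ISSUED = 5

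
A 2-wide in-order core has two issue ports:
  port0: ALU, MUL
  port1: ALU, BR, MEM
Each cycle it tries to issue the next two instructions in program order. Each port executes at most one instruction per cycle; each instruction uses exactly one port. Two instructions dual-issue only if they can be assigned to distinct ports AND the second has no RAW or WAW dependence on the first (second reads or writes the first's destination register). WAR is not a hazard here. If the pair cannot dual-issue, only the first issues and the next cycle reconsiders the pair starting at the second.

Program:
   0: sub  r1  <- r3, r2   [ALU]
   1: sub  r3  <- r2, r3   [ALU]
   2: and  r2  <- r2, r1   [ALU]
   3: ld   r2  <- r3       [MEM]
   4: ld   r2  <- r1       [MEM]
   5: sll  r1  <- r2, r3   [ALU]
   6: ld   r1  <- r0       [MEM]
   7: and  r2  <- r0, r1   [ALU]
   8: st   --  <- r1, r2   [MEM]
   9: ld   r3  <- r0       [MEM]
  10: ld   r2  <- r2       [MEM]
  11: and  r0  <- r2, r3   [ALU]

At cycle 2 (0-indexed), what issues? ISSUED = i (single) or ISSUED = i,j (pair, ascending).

ISSUED = 3

0. sub.ALU/sub.ALU @i0&i1  | dual
1. and.ALU @i2  | WAW r2
2. ld.MEM @i3  | no-port MEM/MEM
3. ld.MEM @i4  | RAW r2
4. sll.ALU @i5  | WAW r1
5. ld.MEM @i6  | RAW r1
6. and.ALU @i7  | RAW r2
7. st.MEM @i8  | no-port MEM/MEM
8. ld.MEM @i9  | no-port MEM/MEM
9. ld.MEM @i10  | RAW r2
10. and.ALU @i11  | tail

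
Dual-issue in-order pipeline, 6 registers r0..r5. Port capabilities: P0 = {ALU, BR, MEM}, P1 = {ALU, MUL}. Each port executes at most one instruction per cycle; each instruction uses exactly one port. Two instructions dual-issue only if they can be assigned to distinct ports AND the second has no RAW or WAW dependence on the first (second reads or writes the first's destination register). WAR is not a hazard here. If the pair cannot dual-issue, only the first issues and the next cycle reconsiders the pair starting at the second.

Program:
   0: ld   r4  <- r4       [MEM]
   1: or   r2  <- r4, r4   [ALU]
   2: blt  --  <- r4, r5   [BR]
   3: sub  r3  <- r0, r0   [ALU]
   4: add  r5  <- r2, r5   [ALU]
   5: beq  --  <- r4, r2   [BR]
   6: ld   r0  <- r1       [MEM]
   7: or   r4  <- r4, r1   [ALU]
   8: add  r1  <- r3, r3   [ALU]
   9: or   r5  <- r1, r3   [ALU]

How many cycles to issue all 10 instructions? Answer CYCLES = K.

[0] i0  ld  -- RAW r4
[1] i1+i2  or;blt  -- dual
[2] i3+i4  sub;add  -- dual
[3] i5  beq  -- no-port BR/MEM
[4] i6+i7  ld;or  -- dual
[5] i8  add  -- RAW r1
[6] i9  or  -- tail

CYCLES = 7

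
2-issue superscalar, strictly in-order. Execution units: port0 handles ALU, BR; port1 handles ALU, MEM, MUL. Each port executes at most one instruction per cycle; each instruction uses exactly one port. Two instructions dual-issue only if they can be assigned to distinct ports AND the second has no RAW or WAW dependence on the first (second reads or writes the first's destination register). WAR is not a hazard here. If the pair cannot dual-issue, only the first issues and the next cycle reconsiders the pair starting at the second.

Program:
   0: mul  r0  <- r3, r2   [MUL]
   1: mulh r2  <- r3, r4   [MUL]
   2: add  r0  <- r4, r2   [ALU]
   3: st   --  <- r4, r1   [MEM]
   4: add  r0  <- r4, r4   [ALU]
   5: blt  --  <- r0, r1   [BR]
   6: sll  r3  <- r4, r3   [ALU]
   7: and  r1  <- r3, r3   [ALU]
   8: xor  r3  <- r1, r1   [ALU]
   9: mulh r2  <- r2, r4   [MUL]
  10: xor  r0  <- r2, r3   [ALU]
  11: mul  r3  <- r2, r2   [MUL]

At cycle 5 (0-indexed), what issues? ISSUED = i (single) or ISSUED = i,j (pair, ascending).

t=0 i0:mul.MUL ; no-port MUL/MUL
t=1 i1:mulh.MUL ; RAW r2
t=2 i2&i3:add.ALU+st.MEM ; dual
t=3 i4:add.ALU ; RAW r0
t=4 i5&i6:blt.BR+sll.ALU ; dual
t=5 i7:and.ALU ; RAW r1
t=6 i8&i9:xor.ALU+mulh.MUL ; dual
t=7 i10&i11:xor.ALU+mul.MUL ; dual

ISSUED = 7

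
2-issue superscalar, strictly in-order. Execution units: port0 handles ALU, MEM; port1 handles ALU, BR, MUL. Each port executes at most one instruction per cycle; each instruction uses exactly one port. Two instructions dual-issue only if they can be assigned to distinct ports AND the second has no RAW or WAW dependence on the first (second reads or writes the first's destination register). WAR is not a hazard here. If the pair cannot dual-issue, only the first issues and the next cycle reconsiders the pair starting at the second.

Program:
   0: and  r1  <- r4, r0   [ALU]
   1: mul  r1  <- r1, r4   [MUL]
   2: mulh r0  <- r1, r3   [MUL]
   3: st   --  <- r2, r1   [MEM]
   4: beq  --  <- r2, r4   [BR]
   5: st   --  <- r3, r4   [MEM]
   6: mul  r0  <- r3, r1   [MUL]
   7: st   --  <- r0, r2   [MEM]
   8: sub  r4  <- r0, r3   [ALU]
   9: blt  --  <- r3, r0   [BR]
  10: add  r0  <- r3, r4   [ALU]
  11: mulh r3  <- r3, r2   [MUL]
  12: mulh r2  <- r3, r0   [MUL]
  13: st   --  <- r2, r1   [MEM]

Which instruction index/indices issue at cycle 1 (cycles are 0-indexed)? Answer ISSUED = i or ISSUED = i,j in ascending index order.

ISSUED = 1

[0] i0  and.ALU  -- RAW+WAW r1
[1] i1  mul.MUL  -- no-port MUL/MUL
[2] i2/i3  mulh.MUL;st.MEM  -- 2-wide
[3] i4/i5  beq.BR;st.MEM  -- 2-wide
[4] i6  mul.MUL  -- RAW r0
[5] i7/i8  st.MEM;sub.ALU  -- 2-wide
[6] i9/i10  blt.BR;add.ALU  -- 2-wide
[7] i11  mulh.MUL  -- no-port MUL/MUL
[8] i12  mulh.MUL  -- RAW r2
[9] i13  st.MEM  -- tail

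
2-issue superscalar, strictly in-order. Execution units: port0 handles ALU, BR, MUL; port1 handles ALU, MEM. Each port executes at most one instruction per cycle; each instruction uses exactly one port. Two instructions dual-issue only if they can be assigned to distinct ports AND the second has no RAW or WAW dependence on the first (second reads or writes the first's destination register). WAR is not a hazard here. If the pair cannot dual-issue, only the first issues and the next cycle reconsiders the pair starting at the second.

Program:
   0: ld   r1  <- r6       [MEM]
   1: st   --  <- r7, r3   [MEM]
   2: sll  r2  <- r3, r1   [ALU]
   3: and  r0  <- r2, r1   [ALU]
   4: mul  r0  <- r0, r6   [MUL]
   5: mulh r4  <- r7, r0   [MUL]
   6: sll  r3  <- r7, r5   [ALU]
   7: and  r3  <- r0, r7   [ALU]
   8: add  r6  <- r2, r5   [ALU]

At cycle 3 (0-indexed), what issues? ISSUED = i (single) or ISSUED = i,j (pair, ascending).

0. ld.MEM @i0  | no-port MEM/MEM
1. st.MEM/sll.ALU @i1+i2  | pair
2. and.ALU @i3  | RAW+WAW r0
3. mul.MUL @i4  | no-port MUL/MUL
4. mulh.MUL/sll.ALU @i5+i6  | pair
5. and.ALU/add.ALU @i7+i8  | pair

ISSUED = 4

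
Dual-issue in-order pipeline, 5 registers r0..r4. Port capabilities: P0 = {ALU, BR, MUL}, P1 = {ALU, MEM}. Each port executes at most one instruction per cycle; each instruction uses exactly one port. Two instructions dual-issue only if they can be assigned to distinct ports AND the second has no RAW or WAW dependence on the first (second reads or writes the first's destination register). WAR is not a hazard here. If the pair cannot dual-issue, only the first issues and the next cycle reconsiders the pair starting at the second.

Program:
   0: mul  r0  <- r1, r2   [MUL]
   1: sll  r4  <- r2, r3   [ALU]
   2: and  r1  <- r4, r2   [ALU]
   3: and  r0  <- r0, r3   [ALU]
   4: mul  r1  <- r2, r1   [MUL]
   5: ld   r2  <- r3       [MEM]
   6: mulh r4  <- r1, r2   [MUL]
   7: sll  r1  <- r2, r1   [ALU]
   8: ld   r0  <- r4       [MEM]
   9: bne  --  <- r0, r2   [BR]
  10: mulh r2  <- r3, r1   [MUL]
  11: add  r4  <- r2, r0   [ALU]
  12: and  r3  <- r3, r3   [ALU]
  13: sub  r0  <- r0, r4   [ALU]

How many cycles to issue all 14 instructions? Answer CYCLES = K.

c0: i0&i1 mul.MUL sll.ALU  dual
c1: i2&i3 and.ALU and.ALU  dual
c2: i4&i5 mul.MUL ld.MEM  dual
c3: i6&i7 mulh.MUL sll.ALU  dual
c4: i8 ld.MEM  RAW r0
c5: i9 bne.BR  no-port BR/MUL
c6: i10 mulh.MUL  RAW r2
c7: i11&i12 add.ALU and.ALU  dual
c8: i13 sub.ALU  tail

CYCLES = 9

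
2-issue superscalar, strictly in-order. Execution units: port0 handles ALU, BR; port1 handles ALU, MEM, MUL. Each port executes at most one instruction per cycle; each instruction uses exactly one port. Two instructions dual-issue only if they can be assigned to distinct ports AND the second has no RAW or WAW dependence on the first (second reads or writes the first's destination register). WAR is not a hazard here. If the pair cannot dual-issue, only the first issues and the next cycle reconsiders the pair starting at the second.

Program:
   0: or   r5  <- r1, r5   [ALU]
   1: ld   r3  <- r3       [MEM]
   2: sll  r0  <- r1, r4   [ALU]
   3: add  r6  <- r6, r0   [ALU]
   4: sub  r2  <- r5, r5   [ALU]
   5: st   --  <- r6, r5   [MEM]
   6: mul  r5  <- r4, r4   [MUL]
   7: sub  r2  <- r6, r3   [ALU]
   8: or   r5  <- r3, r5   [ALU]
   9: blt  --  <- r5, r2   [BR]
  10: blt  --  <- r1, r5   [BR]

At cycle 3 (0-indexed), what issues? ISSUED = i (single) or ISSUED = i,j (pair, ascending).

ISSUED = 5

[0] i0&i1  or ld  -- 2-wide
[1] i2  sll  -- RAW r0
[2] i3&i4  add sub  -- 2-wide
[3] i5  st  -- no-port MEM/MUL
[4] i6&i7  mul sub  -- 2-wide
[5] i8  or  -- RAW r5
[6] i9  blt  -- no-port BR/BR
[7] i10  blt  -- tail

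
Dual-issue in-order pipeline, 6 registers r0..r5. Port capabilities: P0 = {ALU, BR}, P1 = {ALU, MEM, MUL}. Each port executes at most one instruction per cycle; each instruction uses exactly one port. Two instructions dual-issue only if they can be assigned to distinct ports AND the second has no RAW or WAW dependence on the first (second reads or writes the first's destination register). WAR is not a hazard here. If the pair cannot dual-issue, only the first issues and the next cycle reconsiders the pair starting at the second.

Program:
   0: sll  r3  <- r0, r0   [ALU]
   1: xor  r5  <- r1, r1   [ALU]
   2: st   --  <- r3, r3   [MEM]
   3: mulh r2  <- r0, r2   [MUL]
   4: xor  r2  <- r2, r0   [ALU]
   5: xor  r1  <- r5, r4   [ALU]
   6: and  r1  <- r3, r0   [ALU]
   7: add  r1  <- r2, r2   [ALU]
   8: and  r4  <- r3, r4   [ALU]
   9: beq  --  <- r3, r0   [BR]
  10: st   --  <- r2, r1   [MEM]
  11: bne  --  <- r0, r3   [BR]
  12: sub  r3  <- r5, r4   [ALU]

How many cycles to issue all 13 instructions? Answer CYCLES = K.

CYCLES = 8

0. sll.ALU xor.ALU @i0/i1  | dual
1. st.MEM @i2  | no-port MEM/MUL
2. mulh.MUL @i3  | RAW+WAW r2
3. xor.ALU xor.ALU @i4/i5  | dual
4. and.ALU @i6  | WAW r1
5. add.ALU and.ALU @i7/i8  | dual
6. beq.BR st.MEM @i9/i10  | dual
7. bne.BR sub.ALU @i11/i12  | dual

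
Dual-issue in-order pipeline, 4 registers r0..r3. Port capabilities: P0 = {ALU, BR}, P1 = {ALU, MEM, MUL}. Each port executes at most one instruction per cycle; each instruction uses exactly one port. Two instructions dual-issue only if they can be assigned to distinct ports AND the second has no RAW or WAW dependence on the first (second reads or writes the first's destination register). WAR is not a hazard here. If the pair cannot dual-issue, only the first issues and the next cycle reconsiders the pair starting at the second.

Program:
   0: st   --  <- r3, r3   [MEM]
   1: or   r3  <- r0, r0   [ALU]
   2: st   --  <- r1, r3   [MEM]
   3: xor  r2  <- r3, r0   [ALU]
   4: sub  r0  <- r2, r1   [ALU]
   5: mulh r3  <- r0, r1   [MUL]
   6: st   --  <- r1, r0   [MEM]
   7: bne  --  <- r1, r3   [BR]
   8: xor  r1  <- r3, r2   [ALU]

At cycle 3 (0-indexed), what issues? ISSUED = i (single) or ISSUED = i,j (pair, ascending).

ISSUED = 5

c0: i0/i1 st+or  pair
c1: i2/i3 st+xor  pair
c2: i4 sub  RAW r0
c3: i5 mulh  no-port MUL/MEM
c4: i6/i7 st+bne  pair
c5: i8 xor  tail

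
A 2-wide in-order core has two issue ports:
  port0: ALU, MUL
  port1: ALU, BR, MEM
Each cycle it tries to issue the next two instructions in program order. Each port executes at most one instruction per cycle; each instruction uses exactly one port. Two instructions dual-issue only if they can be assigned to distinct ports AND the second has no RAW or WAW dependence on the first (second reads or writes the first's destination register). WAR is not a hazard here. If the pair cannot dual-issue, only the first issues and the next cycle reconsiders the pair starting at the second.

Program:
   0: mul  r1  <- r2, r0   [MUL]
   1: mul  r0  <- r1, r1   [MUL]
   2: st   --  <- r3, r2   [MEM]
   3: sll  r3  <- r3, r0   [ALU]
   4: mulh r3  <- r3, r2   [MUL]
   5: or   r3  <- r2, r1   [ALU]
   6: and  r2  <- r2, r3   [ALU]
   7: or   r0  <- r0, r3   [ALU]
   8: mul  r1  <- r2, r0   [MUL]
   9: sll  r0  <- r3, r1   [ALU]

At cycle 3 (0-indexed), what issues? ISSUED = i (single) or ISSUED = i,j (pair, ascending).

ISSUED = 4

#0 head=0: mul i0 no-port MUL/MUL
#1 head=1: mul/st i1&i2 pair
#2 head=3: sll i3 RAW+WAW r3
#3 head=4: mulh i4 WAW r3
#4 head=5: or i5 RAW r3
#5 head=6: and/or i6&i7 pair
#6 head=8: mul i8 RAW r1
#7 head=9: sll i9 tail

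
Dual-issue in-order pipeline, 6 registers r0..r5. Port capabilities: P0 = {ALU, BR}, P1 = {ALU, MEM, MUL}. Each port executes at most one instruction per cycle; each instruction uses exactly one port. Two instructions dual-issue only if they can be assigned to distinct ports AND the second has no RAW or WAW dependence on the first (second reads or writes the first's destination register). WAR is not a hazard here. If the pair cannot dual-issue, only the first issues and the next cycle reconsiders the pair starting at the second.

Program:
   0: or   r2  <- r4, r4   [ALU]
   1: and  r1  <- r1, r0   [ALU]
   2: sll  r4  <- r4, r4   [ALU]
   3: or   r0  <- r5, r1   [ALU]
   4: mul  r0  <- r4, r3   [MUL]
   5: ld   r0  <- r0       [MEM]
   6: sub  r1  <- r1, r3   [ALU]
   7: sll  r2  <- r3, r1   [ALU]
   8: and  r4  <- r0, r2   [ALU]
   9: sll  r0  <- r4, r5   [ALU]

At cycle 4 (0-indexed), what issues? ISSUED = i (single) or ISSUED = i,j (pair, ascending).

ISSUED = 7

#0 head=0: or.ALU;and.ALU i0+i1 2-wide
#1 head=2: sll.ALU;or.ALU i2+i3 2-wide
#2 head=4: mul.MUL i4 no-port MUL/MEM
#3 head=5: ld.MEM;sub.ALU i5+i6 2-wide
#4 head=7: sll.ALU i7 RAW r2
#5 head=8: and.ALU i8 RAW r4
#6 head=9: sll.ALU i9 tail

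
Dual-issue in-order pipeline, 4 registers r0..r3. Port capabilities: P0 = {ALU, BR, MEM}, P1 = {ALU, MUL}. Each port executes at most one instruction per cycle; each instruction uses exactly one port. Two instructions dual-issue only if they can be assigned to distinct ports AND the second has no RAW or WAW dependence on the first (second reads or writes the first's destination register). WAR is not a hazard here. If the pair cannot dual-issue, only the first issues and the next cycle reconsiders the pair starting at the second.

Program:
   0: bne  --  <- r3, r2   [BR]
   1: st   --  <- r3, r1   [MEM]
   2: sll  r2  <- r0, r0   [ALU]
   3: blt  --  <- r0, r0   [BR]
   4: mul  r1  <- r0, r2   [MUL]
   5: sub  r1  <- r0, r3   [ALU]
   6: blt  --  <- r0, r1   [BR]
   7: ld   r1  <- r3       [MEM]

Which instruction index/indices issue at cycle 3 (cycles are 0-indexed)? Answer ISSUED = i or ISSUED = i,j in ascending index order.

[0] i0  bne.BR  -- no-port BR/MEM
[1] i1&i2  st.MEM/sll.ALU  -- dual
[2] i3&i4  blt.BR/mul.MUL  -- dual
[3] i5  sub.ALU  -- RAW r1
[4] i6  blt.BR  -- no-port BR/MEM
[5] i7  ld.MEM  -- tail

ISSUED = 5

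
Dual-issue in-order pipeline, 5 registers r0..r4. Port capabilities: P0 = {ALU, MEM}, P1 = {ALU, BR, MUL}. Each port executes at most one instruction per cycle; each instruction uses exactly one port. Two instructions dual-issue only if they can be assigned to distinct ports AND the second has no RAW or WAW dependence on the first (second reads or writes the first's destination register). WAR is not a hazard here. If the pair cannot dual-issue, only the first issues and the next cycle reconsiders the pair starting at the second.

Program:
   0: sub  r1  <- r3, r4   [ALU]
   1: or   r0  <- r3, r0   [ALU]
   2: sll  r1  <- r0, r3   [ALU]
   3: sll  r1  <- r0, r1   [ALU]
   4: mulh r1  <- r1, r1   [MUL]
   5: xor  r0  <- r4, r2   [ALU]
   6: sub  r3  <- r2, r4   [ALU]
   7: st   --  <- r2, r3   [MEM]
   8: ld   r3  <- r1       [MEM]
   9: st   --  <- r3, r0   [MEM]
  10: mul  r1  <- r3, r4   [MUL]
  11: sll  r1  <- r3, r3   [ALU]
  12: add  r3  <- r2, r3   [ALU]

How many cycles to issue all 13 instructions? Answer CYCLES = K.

CYCLES = 9

t=0 i0+i1:sub.ALU+or.ALU ; dual
t=1 i2:sll.ALU ; RAW+WAW r1
t=2 i3:sll.ALU ; RAW+WAW r1
t=3 i4+i5:mulh.MUL+xor.ALU ; dual
t=4 i6:sub.ALU ; RAW r3
t=5 i7:st.MEM ; no-port MEM/MEM
t=6 i8:ld.MEM ; no-port MEM/MEM
t=7 i9+i10:st.MEM+mul.MUL ; dual
t=8 i11+i12:sll.ALU+add.ALU ; dual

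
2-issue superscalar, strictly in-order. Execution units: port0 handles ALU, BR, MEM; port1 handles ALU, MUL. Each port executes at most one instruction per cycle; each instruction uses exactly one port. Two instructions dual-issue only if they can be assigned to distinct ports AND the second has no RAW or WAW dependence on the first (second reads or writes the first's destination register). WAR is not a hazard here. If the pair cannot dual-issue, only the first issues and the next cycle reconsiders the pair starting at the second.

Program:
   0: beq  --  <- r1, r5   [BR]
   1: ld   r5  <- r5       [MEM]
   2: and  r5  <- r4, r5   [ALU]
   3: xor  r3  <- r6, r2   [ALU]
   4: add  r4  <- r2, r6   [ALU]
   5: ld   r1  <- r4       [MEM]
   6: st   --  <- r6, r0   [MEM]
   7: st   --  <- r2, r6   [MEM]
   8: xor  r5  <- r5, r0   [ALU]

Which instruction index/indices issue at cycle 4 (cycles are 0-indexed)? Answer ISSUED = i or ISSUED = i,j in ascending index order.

ISSUED = 5

  cy0 -> i0 (beq.BR) no-port BR/MEM
  cy1 -> i1 (ld.MEM) RAW+WAW r5
  cy2 -> i2&i3 (and.ALU/xor.ALU) pair
  cy3 -> i4 (add.ALU) RAW r4
  cy4 -> i5 (ld.MEM) no-port MEM/MEM
  cy5 -> i6 (st.MEM) no-port MEM/MEM
  cy6 -> i7&i8 (st.MEM/xor.ALU) pair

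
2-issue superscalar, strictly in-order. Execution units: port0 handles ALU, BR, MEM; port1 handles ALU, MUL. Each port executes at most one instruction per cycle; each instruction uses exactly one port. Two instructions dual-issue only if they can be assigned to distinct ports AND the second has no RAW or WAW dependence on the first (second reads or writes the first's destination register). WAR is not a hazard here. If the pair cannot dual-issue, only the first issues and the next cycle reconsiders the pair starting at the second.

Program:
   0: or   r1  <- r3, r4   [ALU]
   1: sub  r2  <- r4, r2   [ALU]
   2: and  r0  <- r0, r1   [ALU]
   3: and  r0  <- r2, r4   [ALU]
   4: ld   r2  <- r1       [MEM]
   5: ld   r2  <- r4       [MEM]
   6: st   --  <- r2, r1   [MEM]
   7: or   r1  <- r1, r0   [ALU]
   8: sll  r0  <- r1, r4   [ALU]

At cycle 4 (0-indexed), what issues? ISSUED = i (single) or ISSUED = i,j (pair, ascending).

[0] i0&i1  or.ALU/sub.ALU  -- pair
[1] i2  and.ALU  -- WAW r0
[2] i3&i4  and.ALU/ld.MEM  -- pair
[3] i5  ld.MEM  -- no-port MEM/MEM
[4] i6&i7  st.MEM/or.ALU  -- pair
[5] i8  sll.ALU  -- tail

ISSUED = 6,7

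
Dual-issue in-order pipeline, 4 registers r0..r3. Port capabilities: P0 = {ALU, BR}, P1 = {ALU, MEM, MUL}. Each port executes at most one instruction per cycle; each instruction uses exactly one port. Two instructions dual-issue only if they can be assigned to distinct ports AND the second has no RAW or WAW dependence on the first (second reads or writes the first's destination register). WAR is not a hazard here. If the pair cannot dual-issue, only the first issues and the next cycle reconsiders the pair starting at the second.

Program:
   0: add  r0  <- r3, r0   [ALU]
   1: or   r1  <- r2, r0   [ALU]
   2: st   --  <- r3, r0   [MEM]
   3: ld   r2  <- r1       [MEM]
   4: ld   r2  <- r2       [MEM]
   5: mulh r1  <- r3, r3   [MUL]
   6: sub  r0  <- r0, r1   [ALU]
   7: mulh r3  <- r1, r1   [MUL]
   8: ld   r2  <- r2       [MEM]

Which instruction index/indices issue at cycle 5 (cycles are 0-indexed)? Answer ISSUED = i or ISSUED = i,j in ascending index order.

c0: i0 add  RAW r0
c1: i1,i2 or/st  2-wide
c2: i3 ld  no-port MEM/MEM
c3: i4 ld  no-port MEM/MUL
c4: i5 mulh  RAW r1
c5: i6,i7 sub/mulh  2-wide
c6: i8 ld  tail

ISSUED = 6,7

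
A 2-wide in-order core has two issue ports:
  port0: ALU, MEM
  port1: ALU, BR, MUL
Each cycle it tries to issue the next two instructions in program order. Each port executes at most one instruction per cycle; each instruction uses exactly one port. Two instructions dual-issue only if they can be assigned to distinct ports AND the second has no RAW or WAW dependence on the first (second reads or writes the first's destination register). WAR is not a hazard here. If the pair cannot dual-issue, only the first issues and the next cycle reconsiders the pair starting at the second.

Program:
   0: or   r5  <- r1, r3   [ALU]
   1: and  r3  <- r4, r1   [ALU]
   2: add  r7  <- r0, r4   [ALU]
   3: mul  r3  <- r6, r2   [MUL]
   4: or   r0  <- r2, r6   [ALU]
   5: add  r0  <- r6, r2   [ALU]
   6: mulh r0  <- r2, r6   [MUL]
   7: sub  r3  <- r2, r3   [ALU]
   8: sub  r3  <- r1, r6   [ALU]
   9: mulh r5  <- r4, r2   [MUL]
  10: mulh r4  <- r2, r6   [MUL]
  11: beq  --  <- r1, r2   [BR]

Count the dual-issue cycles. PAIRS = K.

0. or and @i0/i1  | dual
1. add mul @i2/i3  | dual
2. or @i4  | WAW r0
3. add @i5  | WAW r0
4. mulh sub @i6/i7  | dual
5. sub mulh @i8/i9  | dual
6. mulh @i10  | no-port MUL/BR
7. beq @i11  | tail

PAIRS = 4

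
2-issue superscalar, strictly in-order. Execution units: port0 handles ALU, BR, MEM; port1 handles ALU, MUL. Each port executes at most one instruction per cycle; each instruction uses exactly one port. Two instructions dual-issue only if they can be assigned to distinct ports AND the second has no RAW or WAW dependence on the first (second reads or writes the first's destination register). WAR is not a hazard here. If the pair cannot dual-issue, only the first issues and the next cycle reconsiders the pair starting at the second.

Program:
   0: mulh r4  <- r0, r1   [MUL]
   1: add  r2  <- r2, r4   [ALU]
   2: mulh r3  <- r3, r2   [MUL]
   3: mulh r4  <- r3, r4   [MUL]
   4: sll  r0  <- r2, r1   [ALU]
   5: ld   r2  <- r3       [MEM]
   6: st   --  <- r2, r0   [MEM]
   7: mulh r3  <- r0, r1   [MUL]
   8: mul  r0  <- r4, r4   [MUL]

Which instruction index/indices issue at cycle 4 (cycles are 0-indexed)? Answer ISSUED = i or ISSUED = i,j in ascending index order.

ISSUED = 5

c0: i0 mulh.MUL  RAW r4
c1: i1 add.ALU  RAW r2
c2: i2 mulh.MUL  no-port MUL/MUL
c3: i3/i4 mulh.MUL+sll.ALU  2-wide
c4: i5 ld.MEM  no-port MEM/MEM
c5: i6/i7 st.MEM+mulh.MUL  2-wide
c6: i8 mul.MUL  tail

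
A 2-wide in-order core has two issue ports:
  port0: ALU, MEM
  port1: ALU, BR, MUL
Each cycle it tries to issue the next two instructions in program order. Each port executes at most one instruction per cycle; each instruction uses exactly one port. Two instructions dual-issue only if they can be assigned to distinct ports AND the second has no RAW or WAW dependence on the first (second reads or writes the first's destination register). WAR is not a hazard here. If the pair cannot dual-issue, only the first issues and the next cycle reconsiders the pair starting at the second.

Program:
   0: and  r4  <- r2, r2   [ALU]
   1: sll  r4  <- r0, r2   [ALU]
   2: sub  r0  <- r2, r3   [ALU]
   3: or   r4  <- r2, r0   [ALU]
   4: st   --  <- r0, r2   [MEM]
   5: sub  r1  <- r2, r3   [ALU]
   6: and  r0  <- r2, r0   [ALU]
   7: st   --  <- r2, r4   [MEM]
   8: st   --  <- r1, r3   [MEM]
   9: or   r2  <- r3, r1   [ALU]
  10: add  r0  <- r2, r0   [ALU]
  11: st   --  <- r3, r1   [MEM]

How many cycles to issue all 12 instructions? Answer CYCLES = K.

c0: i0 and.ALU  WAW r4
c1: i1,i2 sll.ALU+sub.ALU  dual
c2: i3,i4 or.ALU+st.MEM  dual
c3: i5,i6 sub.ALU+and.ALU  dual
c4: i7 st.MEM  no-port MEM/MEM
c5: i8,i9 st.MEM+or.ALU  dual
c6: i10,i11 add.ALU+st.MEM  dual

CYCLES = 7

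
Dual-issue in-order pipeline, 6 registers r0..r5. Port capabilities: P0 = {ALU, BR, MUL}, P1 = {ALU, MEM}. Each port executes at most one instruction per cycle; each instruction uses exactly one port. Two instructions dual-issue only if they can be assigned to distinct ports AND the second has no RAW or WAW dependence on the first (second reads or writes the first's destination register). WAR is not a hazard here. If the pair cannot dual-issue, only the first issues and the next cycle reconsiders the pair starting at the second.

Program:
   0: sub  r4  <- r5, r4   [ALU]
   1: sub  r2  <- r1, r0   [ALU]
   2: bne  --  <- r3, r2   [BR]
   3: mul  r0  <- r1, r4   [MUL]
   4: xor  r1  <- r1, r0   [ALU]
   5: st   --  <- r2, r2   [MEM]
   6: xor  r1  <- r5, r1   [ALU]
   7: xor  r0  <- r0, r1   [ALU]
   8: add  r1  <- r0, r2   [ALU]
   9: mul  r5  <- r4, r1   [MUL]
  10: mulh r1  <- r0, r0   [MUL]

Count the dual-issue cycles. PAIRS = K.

PAIRS = 2

0. sub sub @i0,i1  | dual
1. bne @i2  | no-port BR/MUL
2. mul @i3  | RAW r0
3. xor st @i4,i5  | dual
4. xor @i6  | RAW r1
5. xor @i7  | RAW r0
6. add @i8  | RAW r1
7. mul @i9  | no-port MUL/MUL
8. mulh @i10  | tail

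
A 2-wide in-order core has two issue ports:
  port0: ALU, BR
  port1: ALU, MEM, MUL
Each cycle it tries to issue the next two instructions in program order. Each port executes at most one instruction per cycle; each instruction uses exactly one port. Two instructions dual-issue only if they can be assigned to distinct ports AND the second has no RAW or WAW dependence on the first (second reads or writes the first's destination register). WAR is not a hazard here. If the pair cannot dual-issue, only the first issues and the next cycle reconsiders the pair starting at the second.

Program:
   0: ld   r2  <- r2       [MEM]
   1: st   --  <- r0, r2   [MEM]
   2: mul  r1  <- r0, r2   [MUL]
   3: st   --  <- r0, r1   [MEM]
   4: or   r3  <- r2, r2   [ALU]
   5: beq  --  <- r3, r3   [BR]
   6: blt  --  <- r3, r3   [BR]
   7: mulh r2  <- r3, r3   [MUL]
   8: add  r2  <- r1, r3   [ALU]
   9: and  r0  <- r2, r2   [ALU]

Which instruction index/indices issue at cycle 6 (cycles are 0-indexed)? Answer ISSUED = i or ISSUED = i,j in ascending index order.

ISSUED = 8

c0: i0 ld.MEM  no-port MEM/MEM
c1: i1 st.MEM  no-port MEM/MUL
c2: i2 mul.MUL  no-port MUL/MEM
c3: i3,i4 st.MEM/or.ALU  pair
c4: i5 beq.BR  no-port BR/BR
c5: i6,i7 blt.BR/mulh.MUL  pair
c6: i8 add.ALU  RAW r2
c7: i9 and.ALU  tail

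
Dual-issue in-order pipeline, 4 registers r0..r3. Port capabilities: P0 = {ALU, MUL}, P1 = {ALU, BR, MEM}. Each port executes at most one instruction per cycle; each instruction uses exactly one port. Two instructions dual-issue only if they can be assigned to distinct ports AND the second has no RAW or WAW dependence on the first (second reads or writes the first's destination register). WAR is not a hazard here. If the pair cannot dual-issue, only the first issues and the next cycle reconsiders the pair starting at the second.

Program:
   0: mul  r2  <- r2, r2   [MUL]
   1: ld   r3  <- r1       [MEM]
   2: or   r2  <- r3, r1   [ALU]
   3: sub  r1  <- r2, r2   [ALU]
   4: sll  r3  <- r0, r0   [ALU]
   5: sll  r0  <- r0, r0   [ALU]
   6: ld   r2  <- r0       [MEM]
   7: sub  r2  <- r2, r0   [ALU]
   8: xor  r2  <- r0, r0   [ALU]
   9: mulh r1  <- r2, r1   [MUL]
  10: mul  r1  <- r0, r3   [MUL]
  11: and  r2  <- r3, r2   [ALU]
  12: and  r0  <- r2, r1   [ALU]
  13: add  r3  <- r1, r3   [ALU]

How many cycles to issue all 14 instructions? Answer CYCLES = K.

CYCLES = 10

[0] i0&i1  mul.MUL;ld.MEM  -- 2-wide
[1] i2  or.ALU  -- RAW r2
[2] i3&i4  sub.ALU;sll.ALU  -- 2-wide
[3] i5  sll.ALU  -- RAW r0
[4] i6  ld.MEM  -- RAW+WAW r2
[5] i7  sub.ALU  -- WAW r2
[6] i8  xor.ALU  -- RAW r2
[7] i9  mulh.MUL  -- no-port MUL/MUL
[8] i10&i11  mul.MUL;and.ALU  -- 2-wide
[9] i12&i13  and.ALU;add.ALU  -- 2-wide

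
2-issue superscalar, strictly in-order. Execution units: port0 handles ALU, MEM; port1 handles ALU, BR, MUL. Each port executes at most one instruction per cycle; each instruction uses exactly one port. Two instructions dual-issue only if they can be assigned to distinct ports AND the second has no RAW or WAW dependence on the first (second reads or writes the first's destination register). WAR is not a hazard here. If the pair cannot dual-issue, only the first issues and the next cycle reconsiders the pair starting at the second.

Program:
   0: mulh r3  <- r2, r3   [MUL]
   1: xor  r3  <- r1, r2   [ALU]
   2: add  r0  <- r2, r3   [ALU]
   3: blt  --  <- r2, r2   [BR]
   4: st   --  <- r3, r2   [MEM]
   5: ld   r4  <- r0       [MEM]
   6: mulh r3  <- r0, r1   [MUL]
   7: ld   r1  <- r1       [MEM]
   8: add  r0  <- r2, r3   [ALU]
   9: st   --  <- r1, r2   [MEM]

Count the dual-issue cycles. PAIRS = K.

PAIRS = 3

0. mulh.MUL @i0  | WAW r3
1. xor.ALU @i1  | RAW r3
2. add.ALU blt.BR @i2&i3  | dual
3. st.MEM @i4  | no-port MEM/MEM
4. ld.MEM mulh.MUL @i5&i6  | dual
5. ld.MEM add.ALU @i7&i8  | dual
6. st.MEM @i9  | tail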